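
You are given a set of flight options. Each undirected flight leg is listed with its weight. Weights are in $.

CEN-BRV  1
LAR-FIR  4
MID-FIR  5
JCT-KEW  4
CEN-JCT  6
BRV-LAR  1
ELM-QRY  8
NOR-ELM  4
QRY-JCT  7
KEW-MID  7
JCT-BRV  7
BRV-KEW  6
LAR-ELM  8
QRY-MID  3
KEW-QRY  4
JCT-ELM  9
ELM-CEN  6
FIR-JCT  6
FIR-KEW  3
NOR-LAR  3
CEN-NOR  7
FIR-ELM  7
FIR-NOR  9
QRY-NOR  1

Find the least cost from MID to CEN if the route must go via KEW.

$14

Best MID to KEW: MID–KEW costing 7
Best KEW to CEN: KEW–BRV–CEN costing 7
Total via KEW: 7 + 7 = $14.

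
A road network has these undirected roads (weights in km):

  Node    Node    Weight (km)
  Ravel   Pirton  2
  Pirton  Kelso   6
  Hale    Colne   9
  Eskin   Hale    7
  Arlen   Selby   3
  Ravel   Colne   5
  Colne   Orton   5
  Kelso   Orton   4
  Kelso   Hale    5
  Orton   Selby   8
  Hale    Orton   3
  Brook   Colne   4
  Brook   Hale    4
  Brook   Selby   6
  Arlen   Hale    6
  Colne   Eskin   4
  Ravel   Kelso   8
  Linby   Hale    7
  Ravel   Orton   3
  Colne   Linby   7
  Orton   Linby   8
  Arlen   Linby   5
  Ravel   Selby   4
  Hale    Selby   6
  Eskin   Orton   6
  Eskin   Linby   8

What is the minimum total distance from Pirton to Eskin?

Candidate routes:
Pirton–Ravel–Orton–Hale–Eskin: 2+3+3+7 = 15
Pirton–Ravel–Orton–Eskin: 2+3+6 = 11
Pirton–Kelso–Orton–Eskin: 6+4+6 = 16
Pirton–Ravel–Orton–Colne–Eskin: 2+3+5+4 = 14
Cheapest is Pirton–Ravel–Orton–Eskin at 11 km.

11 km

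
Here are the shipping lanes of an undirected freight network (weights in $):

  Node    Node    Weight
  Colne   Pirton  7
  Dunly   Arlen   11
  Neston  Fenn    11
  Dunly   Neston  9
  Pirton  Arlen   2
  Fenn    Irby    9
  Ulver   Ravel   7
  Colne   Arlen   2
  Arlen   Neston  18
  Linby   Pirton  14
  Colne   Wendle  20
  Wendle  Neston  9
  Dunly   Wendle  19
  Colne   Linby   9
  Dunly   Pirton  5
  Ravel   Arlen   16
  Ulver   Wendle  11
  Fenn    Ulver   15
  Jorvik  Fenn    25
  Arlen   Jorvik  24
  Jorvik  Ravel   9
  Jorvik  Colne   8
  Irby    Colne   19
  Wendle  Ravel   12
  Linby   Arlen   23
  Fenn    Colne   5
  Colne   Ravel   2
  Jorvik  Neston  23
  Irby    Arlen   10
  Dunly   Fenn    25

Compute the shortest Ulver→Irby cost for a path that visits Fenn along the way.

$23

Shortest Ulver→Fenn: Ulver → Ravel → Colne → Fenn = 14
Best Fenn to Irby: Fenn → Irby costing 9
Total via Fenn: 14 + 9 = $23.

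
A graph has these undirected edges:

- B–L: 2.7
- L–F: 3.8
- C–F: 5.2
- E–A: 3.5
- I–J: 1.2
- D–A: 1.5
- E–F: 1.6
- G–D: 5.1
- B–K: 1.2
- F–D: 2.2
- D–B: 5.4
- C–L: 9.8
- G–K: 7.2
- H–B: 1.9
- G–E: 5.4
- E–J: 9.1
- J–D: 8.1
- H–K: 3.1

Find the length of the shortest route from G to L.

Enumerating some paths:
G - E - F - L: 5.4+1.6+3.8 = 10.8
G - D - F - L: 5.1+2.2+3.8 = 11.1
Cheapest is G - E - F - L at 10.8.

10.8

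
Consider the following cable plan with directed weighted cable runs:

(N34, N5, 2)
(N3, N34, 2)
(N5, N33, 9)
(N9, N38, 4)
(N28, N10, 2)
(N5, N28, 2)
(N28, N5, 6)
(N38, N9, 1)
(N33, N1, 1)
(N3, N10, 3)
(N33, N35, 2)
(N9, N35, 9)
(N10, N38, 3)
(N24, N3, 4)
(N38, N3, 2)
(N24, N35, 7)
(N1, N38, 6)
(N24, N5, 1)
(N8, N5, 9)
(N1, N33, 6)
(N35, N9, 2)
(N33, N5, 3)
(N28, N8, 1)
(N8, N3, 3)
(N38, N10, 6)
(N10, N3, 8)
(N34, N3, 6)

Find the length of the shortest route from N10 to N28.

11

Compare a few routes:
N10 → N3 → N34 → N5 → N28: 8+2+2+2 = 14
N10 → N38 → N3 → N34 → N5 → N28: 3+2+2+2+2 = 11
The minimum is 11 via N10 → N38 → N3 → N34 → N5 → N28.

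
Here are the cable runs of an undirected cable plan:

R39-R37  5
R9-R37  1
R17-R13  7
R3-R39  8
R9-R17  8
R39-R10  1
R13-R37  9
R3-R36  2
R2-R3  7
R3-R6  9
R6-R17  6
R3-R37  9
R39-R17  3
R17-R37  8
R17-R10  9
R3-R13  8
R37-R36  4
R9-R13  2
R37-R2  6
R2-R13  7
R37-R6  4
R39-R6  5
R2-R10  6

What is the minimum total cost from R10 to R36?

Enumerating some paths:
R10 - R39 - R6 - R37 - R36: 1+5+4+4 = 14
R10 - R39 - R3 - R36: 1+8+2 = 11
R10 - R39 - R37 - R36: 1+5+4 = 10
Cheapest is R10 - R39 - R37 - R36 at 10.

10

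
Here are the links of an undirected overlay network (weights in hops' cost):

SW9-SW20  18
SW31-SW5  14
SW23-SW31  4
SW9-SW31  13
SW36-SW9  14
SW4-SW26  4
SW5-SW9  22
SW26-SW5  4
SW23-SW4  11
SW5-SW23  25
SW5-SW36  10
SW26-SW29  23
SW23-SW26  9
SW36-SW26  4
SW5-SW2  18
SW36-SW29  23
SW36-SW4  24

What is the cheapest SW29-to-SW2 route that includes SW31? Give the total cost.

Shortest SW29→SW31: SW29–SW26–SW23–SW31 = 36
Shortest SW31→SW2: SW31–SW5–SW2 = 32
Total via SW31: 36 + 32 = 68 hops' cost.

68 hops' cost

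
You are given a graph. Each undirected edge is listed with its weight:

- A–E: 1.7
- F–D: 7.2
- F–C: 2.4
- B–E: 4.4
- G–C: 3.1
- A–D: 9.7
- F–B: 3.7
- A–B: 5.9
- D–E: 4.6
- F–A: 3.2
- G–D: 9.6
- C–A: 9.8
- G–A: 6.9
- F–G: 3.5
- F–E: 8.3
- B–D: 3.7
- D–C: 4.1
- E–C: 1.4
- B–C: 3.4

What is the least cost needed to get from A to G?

6.2

Settle nodes by increasing distance from A:
A: 0
E: 1.7  (via A)
C: 3.1  (via E)
F: 3.2  (via A)
B: 5.9  (via A)
G: 6.2  (via C)
Shortest route: A–E–C–G = 6.2.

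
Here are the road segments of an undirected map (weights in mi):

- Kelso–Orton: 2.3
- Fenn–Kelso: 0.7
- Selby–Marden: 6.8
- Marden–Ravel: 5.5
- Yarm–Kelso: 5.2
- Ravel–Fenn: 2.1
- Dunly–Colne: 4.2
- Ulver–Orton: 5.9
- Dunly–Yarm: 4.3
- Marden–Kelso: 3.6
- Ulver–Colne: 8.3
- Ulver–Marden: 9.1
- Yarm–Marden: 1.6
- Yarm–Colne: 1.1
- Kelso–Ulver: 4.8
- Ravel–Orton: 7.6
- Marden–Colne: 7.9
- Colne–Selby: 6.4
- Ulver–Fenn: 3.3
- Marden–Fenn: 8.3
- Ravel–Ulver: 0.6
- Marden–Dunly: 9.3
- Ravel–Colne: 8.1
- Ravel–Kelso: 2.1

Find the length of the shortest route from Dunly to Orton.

11.8 mi

Enumerating some paths:
Dunly–Colne–Yarm–Kelso–Orton: 4.2+1.1+5.2+2.3 = 12.8
Dunly–Marden–Kelso–Orton: 9.3+3.6+2.3 = 15.2
Dunly–Yarm–Kelso–Orton: 4.3+5.2+2.3 = 11.8
Dunly–Colne–Yarm–Marden–Kelso–Orton: 4.2+1.1+1.6+3.6+2.3 = 12.8
Cheapest is Dunly–Yarm–Kelso–Orton at 11.8 mi.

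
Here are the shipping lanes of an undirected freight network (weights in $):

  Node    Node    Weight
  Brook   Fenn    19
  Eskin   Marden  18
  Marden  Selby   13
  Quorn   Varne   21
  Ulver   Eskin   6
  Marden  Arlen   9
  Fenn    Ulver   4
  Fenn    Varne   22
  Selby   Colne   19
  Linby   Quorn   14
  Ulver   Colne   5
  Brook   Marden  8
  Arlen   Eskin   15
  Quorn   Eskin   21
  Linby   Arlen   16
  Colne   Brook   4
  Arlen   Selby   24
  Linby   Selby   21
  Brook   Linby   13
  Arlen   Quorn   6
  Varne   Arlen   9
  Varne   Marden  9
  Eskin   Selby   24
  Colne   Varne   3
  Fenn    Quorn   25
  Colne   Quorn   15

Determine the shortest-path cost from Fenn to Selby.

$28

Settle nodes by increasing distance from Fenn:
Fenn: 0
Ulver: 4  (via Fenn)
Colne: 9  (via Ulver)
Eskin: 10  (via Ulver)
Varne: 12  (via Colne)
Brook: 13  (via Colne)
Arlen: 21  (via Varne)
Marden: 21  (via Varne)
Quorn: 24  (via Colne)
Linby: 26  (via Brook)
Selby: 28  (via Colne)
Shortest route: Fenn–Ulver–Colne–Selby = $28.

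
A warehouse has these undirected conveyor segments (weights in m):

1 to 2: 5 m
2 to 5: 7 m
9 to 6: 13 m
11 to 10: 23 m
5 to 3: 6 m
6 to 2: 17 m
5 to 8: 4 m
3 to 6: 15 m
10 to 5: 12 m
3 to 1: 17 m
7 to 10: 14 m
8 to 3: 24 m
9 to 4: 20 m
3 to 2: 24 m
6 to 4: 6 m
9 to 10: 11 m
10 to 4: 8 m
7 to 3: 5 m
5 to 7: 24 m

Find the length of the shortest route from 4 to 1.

Running Dijkstra from 4:
4: 0
6: 6  (via 4)
10: 8  (via 4)
9: 19  (via 6)
5: 20  (via 10)
3: 21  (via 6)
7: 22  (via 10)
2: 23  (via 6)
8: 24  (via 5)
1: 28  (via 2)
Shortest route: 4 → 6 → 2 → 1 = 28 m.

28 m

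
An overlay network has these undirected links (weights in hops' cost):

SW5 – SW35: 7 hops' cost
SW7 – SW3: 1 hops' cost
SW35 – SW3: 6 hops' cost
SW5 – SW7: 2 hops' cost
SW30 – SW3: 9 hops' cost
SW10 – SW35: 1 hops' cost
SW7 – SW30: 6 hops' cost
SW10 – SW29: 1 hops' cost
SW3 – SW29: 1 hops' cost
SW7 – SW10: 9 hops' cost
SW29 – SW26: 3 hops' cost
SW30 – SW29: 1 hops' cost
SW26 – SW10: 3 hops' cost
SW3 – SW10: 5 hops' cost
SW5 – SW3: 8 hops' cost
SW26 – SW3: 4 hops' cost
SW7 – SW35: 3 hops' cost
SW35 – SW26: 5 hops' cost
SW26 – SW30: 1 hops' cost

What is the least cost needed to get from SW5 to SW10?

Settle nodes by increasing distance from SW5:
SW5: 0
SW7: 2  (via SW5)
SW3: 3  (via SW7)
SW29: 4  (via SW3)
SW10: 5  (via SW29)
Shortest route: SW5 → SW7 → SW3 → SW29 → SW10 = 5 hops' cost.

5 hops' cost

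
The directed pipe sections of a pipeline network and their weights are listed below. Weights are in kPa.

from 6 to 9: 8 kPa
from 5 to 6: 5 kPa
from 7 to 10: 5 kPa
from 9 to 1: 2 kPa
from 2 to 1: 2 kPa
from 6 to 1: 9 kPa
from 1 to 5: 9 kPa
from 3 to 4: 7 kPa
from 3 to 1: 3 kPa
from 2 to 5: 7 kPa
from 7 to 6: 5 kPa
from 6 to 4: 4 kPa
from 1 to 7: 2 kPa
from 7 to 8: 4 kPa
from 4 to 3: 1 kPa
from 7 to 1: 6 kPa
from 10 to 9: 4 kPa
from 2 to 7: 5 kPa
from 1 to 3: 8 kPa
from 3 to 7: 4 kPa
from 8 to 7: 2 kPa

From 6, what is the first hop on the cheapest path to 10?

Compare a few routes:
6 - 4 - 3 - 1 - 7 - 10: 4+1+3+2+5 = 15
6 - 1 - 7 - 10: 9+2+5 = 16
6 - 4 - 3 - 7 - 10: 4+1+4+5 = 14
The minimum is 14 kPa via 6 - 4 - 3 - 7 - 10.
So from 6 the first move is to 4.

4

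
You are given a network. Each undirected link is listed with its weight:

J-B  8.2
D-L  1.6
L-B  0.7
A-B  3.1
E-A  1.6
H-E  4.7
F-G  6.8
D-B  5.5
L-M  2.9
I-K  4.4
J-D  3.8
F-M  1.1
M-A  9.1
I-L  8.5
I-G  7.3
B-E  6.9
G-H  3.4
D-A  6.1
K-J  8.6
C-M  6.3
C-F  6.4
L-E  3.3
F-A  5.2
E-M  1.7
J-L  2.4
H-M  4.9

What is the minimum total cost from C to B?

Compare a few routes:
C - M - E - L - B: 6.3+1.7+3.3+0.7 = 12
C - F - M - L - B: 6.4+1.1+2.9+0.7 = 11.1
C - M - L - B: 6.3+2.9+0.7 = 9.9
The minimum is 9.9 via C - M - L - B.

9.9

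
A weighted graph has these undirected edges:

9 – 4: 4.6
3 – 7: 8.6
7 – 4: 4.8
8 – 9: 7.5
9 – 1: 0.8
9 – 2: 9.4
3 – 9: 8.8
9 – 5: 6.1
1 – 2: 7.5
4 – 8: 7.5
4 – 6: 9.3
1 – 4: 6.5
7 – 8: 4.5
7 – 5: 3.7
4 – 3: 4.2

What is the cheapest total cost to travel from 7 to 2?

Shortest distances from 7:
7: 0
5: 3.7  (via 7)
8: 4.5  (via 7)
4: 4.8  (via 7)
3: 8.6  (via 7)
9: 9.4  (via 4)
1: 10.2  (via 9)
6: 14.1  (via 4)
2: 17.7  (via 1)
Shortest route: 7 → 4 → 9 → 1 → 2 = 17.7.

17.7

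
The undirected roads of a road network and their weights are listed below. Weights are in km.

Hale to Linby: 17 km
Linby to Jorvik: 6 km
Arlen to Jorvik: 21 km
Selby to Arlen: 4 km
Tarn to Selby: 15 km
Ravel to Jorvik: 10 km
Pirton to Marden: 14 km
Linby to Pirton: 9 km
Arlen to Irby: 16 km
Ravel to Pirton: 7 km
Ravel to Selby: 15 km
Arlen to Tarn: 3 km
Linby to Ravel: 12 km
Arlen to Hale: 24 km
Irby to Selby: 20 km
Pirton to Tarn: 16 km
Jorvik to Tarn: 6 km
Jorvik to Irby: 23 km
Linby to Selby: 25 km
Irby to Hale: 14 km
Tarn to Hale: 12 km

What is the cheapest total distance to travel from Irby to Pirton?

Running Dijkstra from Irby:
Irby: 0
Hale: 14  (via Irby)
Arlen: 16  (via Irby)
Tarn: 19  (via Arlen)
Selby: 20  (via Irby)
Jorvik: 23  (via Irby)
Linby: 29  (via Jorvik)
Ravel: 33  (via Jorvik)
Pirton: 35  (via Tarn)
Shortest route: Irby → Arlen → Tarn → Pirton = 35 km.

35 km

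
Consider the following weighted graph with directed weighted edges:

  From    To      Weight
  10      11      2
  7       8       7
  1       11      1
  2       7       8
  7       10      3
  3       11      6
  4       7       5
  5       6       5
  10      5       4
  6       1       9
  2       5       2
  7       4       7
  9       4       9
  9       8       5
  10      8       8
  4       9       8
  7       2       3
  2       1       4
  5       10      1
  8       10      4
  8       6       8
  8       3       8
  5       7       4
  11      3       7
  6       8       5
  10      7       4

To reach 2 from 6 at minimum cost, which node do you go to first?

Enumerating some paths:
6–8–10–7–2: 5+4+4+3 = 16
6–8–10–5–7–2: 5+4+4+4+3 = 20
The minimum is 16 via 6–8–10–7–2.
So from 6 the first move is to 8.

8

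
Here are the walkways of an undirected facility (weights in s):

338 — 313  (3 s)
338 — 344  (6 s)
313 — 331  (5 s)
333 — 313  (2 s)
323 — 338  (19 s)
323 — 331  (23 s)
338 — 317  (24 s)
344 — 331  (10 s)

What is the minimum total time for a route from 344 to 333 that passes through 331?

Best 344 to 331: 344 → 331 costing 10
Shortest 331→333: 331 → 313 → 333 = 7
Total via 331: 10 + 7 = 17 s.

17 s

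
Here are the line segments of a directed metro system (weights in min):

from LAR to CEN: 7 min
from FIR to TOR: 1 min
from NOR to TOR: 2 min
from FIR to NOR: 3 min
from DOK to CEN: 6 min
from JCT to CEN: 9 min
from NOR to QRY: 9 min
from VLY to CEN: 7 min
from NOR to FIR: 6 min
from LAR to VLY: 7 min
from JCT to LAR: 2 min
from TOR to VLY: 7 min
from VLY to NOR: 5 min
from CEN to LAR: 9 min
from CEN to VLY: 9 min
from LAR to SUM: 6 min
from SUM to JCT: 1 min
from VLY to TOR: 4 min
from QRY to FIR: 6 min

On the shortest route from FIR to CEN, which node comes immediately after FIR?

TOR

Compare a few routes:
FIR–TOR–VLY–CEN: 1+7+7 = 15
FIR–NOR–TOR–VLY–CEN: 3+2+7+7 = 19
Cheapest is FIR–TOR–VLY–CEN at 15 min.
So from FIR the first move is to TOR.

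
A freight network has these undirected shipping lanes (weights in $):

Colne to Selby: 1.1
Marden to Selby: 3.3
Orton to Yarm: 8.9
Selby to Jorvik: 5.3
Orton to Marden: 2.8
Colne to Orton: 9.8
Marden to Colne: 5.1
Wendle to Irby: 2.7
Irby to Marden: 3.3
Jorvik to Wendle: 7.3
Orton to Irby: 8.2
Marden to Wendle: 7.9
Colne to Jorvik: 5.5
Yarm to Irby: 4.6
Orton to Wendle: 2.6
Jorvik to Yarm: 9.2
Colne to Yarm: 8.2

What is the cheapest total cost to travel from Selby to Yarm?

Candidate routes:
Selby → Colne → Yarm: 1.1+8.2 = 9.3
Selby → Marden → Irby → Yarm: 3.3+3.3+4.6 = 11.2
Cheapest is Selby → Colne → Yarm at $9.3.

$9.3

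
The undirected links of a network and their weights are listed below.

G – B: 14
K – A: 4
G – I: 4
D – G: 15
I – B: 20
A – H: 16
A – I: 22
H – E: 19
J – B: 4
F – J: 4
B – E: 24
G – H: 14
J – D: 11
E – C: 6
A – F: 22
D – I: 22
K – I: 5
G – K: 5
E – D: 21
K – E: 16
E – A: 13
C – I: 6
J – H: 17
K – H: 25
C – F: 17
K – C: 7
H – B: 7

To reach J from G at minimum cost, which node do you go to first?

Compare a few routes:
G–H–B–J: 14+7+4 = 25
G–B–J: 14+4 = 18
The minimum is 18 via G–B–J.
So from G the first move is to B.

B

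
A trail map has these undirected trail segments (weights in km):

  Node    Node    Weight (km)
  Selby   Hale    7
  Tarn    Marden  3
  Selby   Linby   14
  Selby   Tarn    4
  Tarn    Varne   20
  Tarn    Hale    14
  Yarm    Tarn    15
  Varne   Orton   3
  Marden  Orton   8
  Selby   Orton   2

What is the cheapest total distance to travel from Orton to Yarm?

Enumerating some paths:
Orton → Marden → Tarn → Yarm: 8+3+15 = 26
Orton → Selby → Tarn → Yarm: 2+4+15 = 21
The minimum is 21 km via Orton → Selby → Tarn → Yarm.

21 km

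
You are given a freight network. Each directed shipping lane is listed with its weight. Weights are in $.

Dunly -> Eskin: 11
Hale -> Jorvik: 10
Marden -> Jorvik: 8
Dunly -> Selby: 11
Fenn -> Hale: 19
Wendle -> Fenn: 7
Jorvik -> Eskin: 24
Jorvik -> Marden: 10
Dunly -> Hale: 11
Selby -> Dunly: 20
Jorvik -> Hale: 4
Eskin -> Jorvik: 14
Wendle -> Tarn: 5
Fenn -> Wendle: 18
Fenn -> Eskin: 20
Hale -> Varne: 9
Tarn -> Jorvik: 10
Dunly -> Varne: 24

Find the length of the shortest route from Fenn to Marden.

Enumerating some paths:
Fenn → Eskin → Jorvik → Marden: 20+14+10 = 44
Fenn → Hale → Jorvik → Marden: 19+10+10 = 39
Fenn → Wendle → Tarn → Jorvik → Marden: 18+5+10+10 = 43
Cheapest is Fenn → Hale → Jorvik → Marden at $39.

$39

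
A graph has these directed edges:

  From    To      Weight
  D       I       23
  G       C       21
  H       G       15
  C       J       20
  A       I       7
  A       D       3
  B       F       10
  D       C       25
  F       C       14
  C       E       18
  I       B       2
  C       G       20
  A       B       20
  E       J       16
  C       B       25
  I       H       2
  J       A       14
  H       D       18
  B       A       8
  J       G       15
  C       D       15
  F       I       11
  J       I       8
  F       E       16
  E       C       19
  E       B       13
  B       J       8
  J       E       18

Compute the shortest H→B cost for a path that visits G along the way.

Shortest H→G: H–G = 15
Best G to B: G–C–B costing 46
Total via G: 15 + 46 = 61.

61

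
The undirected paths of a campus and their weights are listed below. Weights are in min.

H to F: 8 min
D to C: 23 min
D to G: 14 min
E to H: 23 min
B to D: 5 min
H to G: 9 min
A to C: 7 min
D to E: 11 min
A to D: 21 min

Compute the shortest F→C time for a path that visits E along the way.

65 min

Shortest F→E: F → H → E = 31
Best E to C: E → D → C costing 34
Total via E: 31 + 34 = 65 min.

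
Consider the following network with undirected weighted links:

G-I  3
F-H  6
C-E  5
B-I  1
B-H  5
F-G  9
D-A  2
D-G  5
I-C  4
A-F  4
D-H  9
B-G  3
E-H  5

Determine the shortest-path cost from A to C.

14

Candidate routes:
A–D–G–I–C: 2+5+3+4 = 14
A–F–G–I–C: 4+9+3+4 = 20
A–F–H–B–I–C: 4+6+5+1+4 = 20
A–D–G–B–I–C: 2+5+3+1+4 = 15
Cheapest is A–D–G–I–C at 14.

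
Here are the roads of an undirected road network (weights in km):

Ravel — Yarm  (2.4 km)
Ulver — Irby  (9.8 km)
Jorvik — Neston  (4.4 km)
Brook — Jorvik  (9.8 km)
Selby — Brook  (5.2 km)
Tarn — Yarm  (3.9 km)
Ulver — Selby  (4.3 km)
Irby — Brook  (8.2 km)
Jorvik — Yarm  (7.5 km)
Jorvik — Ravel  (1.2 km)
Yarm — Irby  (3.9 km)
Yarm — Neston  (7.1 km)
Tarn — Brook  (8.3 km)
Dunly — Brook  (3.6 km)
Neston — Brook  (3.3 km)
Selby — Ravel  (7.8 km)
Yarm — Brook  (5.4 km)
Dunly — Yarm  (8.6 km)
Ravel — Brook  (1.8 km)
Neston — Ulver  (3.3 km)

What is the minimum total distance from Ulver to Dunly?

10.2 km

Shortest distances from Ulver:
Ulver: 0
Neston: 3.3  (via Ulver)
Selby: 4.3  (via Ulver)
Brook: 6.6  (via Neston)
Jorvik: 7.7  (via Neston)
Ravel: 8.4  (via Brook)
Irby: 9.8  (via Ulver)
Dunly: 10.2  (via Brook)
Shortest route: Ulver → Neston → Brook → Dunly = 10.2 km.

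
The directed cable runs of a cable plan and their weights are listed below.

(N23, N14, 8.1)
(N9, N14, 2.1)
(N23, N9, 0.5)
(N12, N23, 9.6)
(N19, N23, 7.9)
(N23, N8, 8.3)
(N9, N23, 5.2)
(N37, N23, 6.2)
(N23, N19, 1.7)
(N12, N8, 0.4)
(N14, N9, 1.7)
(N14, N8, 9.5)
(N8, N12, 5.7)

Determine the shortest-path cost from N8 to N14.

Running Dijkstra from N8:
N8: 0
N12: 5.7  (via N8)
N23: 15.3  (via N12)
N9: 15.8  (via N23)
N19: 17  (via N23)
N14: 17.9  (via N9)
Shortest route: N8 → N12 → N23 → N9 → N14 = 17.9.

17.9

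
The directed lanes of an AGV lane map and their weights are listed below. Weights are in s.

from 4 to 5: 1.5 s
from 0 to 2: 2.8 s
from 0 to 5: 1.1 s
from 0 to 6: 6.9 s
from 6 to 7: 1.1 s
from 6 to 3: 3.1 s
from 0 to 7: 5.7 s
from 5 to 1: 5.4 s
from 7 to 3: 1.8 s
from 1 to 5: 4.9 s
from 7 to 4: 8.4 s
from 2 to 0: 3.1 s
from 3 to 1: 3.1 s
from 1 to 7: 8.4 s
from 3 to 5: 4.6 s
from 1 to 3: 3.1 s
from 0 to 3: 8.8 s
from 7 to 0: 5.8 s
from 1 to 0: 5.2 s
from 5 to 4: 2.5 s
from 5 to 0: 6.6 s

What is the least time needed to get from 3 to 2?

11.1 s

Settle nodes by increasing distance from 3:
3: 0
1: 3.1  (via 3)
5: 4.6  (via 3)
4: 7.1  (via 5)
0: 8.3  (via 1)
2: 11.1  (via 0)
Shortest route: 3 → 1 → 0 → 2 = 11.1 s.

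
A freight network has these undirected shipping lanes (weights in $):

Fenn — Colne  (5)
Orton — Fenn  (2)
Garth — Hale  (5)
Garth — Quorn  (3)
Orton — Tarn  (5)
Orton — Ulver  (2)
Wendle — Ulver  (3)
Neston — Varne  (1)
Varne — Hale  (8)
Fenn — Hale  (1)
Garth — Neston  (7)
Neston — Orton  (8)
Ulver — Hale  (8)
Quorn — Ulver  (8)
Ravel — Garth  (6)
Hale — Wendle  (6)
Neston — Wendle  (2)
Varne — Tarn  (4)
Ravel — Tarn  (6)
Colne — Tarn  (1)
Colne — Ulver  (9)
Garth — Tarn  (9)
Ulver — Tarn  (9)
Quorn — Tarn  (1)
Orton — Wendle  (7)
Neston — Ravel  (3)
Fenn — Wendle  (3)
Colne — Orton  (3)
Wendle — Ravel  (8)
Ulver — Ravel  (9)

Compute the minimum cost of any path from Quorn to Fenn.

$7

Running Dijkstra from Quorn:
Quorn: 0
Tarn: 1  (via Quorn)
Colne: 2  (via Tarn)
Garth: 3  (via Quorn)
Varne: 5  (via Tarn)
Orton: 5  (via Colne)
Neston: 6  (via Varne)
Fenn: 7  (via Colne)
Shortest route: Quorn → Tarn → Colne → Fenn = $7.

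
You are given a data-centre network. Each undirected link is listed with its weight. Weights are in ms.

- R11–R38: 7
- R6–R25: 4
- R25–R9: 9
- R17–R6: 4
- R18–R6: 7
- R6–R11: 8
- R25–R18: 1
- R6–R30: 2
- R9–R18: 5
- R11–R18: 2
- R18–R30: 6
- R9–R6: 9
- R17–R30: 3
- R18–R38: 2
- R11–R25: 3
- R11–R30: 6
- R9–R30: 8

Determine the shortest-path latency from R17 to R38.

Settle nodes by increasing distance from R17:
R17: 0
R30: 3  (via R17)
R6: 4  (via R17)
R25: 8  (via R6)
R11: 9  (via R30)
R18: 9  (via R30)
R38: 11  (via R18)
Shortest route: R17–R30–R18–R38 = 11 ms.

11 ms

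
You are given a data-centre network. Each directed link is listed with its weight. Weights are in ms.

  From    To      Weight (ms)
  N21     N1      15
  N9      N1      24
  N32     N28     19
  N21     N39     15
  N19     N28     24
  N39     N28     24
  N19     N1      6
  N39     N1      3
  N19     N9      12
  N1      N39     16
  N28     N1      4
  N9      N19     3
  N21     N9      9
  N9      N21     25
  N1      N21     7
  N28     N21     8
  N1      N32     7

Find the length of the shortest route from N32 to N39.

39 ms

Shortest distances from N32:
N32: 0
N28: 19  (via N32)
N1: 23  (via N28)
N21: 27  (via N28)
N9: 36  (via N21)
N39: 39  (via N1)
Shortest route: N32–N28–N1–N39 = 39 ms.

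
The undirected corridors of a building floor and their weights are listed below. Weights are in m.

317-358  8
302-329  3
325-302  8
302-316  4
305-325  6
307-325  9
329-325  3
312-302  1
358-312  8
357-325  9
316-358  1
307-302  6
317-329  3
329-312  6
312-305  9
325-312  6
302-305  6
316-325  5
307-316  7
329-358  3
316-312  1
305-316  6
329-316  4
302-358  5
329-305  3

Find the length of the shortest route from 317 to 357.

Candidate routes:
317 - 329 - 325 - 357: 3+3+9 = 15
317 - 329 - 358 - 316 - 325 - 357: 3+3+1+5+9 = 21
The minimum is 15 m via 317 - 329 - 325 - 357.

15 m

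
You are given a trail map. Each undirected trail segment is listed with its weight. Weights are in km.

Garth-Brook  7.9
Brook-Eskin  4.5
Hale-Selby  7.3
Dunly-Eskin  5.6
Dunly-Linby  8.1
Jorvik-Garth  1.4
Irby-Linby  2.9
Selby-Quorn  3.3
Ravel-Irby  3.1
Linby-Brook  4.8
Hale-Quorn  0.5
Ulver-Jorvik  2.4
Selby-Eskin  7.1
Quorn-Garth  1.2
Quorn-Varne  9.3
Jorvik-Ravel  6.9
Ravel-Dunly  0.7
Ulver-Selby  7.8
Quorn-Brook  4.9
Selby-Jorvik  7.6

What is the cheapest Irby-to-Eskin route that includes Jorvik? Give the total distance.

Shortest Irby→Jorvik: Irby → Ravel → Jorvik = 10
Shortest Jorvik→Eskin: Jorvik → Garth → Quorn → Brook → Eskin = 12
Total via Jorvik: 10 + 12 = 22 km.

22 km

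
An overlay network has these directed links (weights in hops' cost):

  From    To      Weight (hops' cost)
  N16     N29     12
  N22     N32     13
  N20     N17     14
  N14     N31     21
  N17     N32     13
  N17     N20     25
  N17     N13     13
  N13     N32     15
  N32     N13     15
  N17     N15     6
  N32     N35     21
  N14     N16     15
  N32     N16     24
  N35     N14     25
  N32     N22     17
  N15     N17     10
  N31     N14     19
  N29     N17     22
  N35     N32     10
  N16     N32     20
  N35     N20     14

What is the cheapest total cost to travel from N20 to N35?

Shortest distances from N20:
N20: 0
N17: 14  (via N20)
N15: 20  (via N17)
N13: 27  (via N17)
N32: 27  (via N17)
N22: 44  (via N32)
N35: 48  (via N32)
Shortest route: N20–N17–N32–N35 = 48 hops' cost.

48 hops' cost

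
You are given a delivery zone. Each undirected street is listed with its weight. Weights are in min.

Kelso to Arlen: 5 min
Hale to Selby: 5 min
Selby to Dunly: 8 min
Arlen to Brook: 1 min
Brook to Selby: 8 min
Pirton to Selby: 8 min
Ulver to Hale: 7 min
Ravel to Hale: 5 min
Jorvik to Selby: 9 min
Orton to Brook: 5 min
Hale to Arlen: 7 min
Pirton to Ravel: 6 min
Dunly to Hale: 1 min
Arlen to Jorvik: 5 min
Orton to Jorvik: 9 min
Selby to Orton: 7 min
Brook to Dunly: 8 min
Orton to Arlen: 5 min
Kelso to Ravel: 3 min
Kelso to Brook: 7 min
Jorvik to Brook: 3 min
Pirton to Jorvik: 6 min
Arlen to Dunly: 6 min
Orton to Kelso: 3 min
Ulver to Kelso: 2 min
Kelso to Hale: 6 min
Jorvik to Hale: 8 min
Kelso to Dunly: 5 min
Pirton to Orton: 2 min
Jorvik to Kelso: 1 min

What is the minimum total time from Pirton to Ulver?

Settle nodes by increasing distance from Pirton:
Pirton: 0
Orton: 2  (via Pirton)
Kelso: 5  (via Orton)
Jorvik: 6  (via Pirton)
Ravel: 6  (via Pirton)
Brook: 7  (via Orton)
Arlen: 7  (via Orton)
Ulver: 7  (via Kelso)
Shortest route: Pirton → Orton → Kelso → Ulver = 7 min.

7 min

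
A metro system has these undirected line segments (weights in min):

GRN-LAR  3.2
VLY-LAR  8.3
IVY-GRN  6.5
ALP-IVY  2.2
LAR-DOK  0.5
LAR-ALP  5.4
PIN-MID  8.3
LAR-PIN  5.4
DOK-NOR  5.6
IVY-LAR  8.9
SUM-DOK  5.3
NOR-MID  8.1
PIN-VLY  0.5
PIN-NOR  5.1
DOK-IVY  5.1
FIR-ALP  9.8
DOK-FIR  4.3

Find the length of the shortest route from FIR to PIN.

Shortest distances from FIR:
FIR: 0
DOK: 4.3  (via FIR)
LAR: 4.8  (via DOK)
GRN: 8  (via LAR)
IVY: 9.4  (via DOK)
SUM: 9.6  (via DOK)
ALP: 9.8  (via FIR)
NOR: 9.9  (via DOK)
PIN: 10.2  (via LAR)
Shortest route: FIR–DOK–LAR–PIN = 10.2 min.

10.2 min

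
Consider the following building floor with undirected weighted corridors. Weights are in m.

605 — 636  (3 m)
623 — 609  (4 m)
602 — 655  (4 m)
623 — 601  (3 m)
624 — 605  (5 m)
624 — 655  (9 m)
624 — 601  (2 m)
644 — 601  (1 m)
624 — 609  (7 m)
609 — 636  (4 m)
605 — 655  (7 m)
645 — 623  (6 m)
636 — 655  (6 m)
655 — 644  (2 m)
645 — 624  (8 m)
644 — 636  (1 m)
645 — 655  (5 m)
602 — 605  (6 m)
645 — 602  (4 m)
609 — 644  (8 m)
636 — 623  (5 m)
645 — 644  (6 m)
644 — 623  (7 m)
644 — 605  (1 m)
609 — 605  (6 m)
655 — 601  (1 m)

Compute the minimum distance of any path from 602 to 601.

5 m

Compare a few routes:
602–605–644–601: 6+1+1 = 8
602–655–601: 4+1 = 5
602–655–644–601: 4+2+1 = 7
The minimum is 5 m via 602–655–601.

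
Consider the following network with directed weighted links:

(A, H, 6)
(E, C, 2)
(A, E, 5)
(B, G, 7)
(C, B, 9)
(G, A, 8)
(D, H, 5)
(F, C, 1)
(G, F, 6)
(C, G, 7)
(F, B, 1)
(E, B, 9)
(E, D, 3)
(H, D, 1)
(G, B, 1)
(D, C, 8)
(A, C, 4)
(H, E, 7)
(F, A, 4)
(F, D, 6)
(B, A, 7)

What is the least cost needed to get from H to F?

Compare a few routes:
H–E–D–C–G–F: 7+3+8+7+6 = 31
H–D–C–G–F: 1+8+7+6 = 22
H–D–C–B–G–F: 1+8+9+7+6 = 31
H–E–B–G–F: 7+9+7+6 = 29
The minimum is 22 via H–D–C–G–F.

22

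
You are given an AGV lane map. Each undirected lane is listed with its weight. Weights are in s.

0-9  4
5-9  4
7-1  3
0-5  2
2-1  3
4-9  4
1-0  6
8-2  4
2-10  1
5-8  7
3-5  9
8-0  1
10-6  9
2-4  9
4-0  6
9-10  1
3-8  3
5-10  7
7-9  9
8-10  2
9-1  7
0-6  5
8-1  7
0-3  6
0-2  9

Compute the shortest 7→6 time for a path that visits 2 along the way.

15 s

Shortest 7→2: 7–1–2 = 6
Shortest 2→6: 2–10–8–0–6 = 9
Total via 2: 6 + 9 = 15 s.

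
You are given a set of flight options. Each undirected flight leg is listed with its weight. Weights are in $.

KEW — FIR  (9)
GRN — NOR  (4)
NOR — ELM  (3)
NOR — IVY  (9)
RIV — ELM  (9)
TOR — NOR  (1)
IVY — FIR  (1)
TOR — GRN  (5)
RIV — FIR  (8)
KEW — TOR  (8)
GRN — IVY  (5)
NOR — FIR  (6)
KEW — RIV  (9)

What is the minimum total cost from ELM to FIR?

$9

Enumerating some paths:
ELM - NOR - FIR: 3+6 = 9
ELM - NOR - GRN - IVY - FIR: 3+4+5+1 = 13
ELM - NOR - IVY - FIR: 3+9+1 = 13
The minimum is $9 via ELM - NOR - FIR.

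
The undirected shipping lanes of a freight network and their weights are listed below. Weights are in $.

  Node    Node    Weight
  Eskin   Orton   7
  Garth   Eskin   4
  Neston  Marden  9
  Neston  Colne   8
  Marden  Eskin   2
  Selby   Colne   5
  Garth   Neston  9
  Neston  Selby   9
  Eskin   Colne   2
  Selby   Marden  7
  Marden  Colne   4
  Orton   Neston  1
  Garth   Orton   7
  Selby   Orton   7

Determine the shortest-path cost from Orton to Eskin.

$7

Compare a few routes:
Orton → Neston → Colne → Eskin: 1+8+2 = 11
Orton → Garth → Eskin: 7+4 = 11
Orton → Eskin: 7 = 7
The minimum is $7 via Orton → Eskin.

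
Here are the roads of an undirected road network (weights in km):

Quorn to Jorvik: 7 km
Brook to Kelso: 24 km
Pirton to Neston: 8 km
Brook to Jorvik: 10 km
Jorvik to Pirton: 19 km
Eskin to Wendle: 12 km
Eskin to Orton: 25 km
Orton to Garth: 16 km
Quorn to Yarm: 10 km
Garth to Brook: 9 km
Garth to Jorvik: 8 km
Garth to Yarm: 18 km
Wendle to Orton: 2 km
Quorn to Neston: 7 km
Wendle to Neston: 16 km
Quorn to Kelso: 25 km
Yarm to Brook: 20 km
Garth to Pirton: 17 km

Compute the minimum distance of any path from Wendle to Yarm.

33 km

Enumerating some paths:
Wendle - Orton - Garth - Jorvik - Quorn - Yarm: 2+16+8+7+10 = 43
Wendle - Neston - Quorn - Yarm: 16+7+10 = 33
Wendle - Orton - Garth - Yarm: 2+16+18 = 36
Cheapest is Wendle - Neston - Quorn - Yarm at 33 km.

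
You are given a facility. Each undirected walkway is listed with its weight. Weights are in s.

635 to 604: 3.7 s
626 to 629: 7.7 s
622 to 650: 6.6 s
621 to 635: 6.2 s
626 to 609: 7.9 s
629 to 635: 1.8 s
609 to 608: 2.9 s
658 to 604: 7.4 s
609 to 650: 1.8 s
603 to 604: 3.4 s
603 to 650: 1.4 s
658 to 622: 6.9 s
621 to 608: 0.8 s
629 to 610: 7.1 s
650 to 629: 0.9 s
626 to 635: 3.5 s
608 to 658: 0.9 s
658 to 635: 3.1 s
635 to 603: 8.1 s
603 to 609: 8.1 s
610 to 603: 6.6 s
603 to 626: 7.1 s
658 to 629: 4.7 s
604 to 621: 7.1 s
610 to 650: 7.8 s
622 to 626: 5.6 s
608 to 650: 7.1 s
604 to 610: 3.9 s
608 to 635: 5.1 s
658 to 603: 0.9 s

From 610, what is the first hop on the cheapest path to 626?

604

Compare a few routes:
610–603–626: 6.6+7.1 = 13.7
610–650–629–635–626: 7.8+0.9+1.8+3.5 = 14
610–629–635–626: 7.1+1.8+3.5 = 12.4
610–604–635–626: 3.9+3.7+3.5 = 11.1
The minimum is 11.1 s via 610–604–635–626.
So from 610 the first move is to 604.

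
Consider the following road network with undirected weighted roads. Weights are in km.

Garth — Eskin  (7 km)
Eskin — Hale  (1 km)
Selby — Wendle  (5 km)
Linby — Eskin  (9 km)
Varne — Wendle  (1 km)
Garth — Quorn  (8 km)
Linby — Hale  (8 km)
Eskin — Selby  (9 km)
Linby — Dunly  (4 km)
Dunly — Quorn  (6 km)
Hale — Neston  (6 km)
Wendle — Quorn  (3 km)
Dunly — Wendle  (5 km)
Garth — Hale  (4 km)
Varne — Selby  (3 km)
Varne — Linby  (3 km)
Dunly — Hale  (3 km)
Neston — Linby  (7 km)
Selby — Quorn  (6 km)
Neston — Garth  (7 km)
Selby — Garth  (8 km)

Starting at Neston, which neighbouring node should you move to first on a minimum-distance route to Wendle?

Candidate routes:
Neston → Linby → Varne → Wendle: 7+3+1 = 11
Neston → Hale → Dunly → Wendle: 6+3+5 = 14
Cheapest is Neston → Linby → Varne → Wendle at 11 km.
So from Neston the first move is to Linby.

Linby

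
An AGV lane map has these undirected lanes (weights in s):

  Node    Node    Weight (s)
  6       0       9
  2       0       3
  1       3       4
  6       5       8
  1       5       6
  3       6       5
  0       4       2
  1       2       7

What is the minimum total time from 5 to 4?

18 s

Compare a few routes:
5–6–3–1–2–0–4: 8+5+4+7+3+2 = 29
5–1–3–6–0–4: 6+4+5+9+2 = 26
5–6–0–4: 8+9+2 = 19
5–1–2–0–4: 6+7+3+2 = 18
Cheapest is 5–1–2–0–4 at 18 s.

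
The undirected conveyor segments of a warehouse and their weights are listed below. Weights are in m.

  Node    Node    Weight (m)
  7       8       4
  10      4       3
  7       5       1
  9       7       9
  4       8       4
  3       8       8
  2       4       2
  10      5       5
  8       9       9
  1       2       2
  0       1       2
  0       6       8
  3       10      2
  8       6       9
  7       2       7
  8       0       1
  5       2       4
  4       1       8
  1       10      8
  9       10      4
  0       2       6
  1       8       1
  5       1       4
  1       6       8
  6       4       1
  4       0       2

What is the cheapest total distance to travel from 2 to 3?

7 m

Enumerating some paths:
2 - 4 - 10 - 3: 2+3+2 = 7
2 - 1 - 8 - 3: 2+1+8 = 11
Cheapest is 2 - 4 - 10 - 3 at 7 m.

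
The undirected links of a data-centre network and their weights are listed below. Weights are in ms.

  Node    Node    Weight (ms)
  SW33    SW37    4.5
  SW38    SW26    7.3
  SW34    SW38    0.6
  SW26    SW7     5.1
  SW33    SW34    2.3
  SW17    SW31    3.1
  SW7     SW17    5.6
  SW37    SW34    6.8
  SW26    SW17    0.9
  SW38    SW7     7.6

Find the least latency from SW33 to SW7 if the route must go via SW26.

Best SW33 to SW26: SW33–SW34–SW38–SW26 costing 10.2
Best SW26 to SW7: SW26–SW7 costing 5.1
Total via SW26: 10.2 + 5.1 = 15.3 ms.

15.3 ms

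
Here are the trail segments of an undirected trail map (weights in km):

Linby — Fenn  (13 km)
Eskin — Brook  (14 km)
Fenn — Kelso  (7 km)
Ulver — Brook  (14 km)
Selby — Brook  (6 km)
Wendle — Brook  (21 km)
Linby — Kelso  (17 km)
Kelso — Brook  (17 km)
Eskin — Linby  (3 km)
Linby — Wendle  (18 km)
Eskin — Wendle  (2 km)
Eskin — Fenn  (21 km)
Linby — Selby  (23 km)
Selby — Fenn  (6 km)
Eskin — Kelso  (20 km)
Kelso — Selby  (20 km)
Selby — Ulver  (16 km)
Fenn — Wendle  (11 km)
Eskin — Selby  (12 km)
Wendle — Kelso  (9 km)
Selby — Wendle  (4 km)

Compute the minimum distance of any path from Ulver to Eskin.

Running Dijkstra from Ulver:
Ulver: 0
Brook: 14  (via Ulver)
Selby: 16  (via Ulver)
Wendle: 20  (via Selby)
Fenn: 22  (via Selby)
Eskin: 22  (via Wendle)
Shortest route: Ulver–Selby–Wendle–Eskin = 22 km.

22 km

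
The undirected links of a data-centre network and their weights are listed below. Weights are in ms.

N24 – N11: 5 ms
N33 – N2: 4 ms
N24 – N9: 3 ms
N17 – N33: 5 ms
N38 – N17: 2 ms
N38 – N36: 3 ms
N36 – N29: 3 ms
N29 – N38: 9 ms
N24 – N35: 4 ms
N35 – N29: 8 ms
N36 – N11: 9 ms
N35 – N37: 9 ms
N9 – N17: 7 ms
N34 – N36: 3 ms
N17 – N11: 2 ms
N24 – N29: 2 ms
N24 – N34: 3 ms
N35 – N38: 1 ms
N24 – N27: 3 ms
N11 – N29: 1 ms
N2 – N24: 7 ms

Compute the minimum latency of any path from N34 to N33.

Shortest distances from N34:
N34: 0
N36: 3  (via N34)
N24: 3  (via N34)
N29: 5  (via N24)
N27: 6  (via N24)
N11: 6  (via N29)
N9: 6  (via N24)
N38: 6  (via N36)
N35: 7  (via N24)
N17: 8  (via N11)
N2: 10  (via N24)
N33: 13  (via N17)
Shortest route: N34–N24–N29–N11–N17–N33 = 13 ms.

13 ms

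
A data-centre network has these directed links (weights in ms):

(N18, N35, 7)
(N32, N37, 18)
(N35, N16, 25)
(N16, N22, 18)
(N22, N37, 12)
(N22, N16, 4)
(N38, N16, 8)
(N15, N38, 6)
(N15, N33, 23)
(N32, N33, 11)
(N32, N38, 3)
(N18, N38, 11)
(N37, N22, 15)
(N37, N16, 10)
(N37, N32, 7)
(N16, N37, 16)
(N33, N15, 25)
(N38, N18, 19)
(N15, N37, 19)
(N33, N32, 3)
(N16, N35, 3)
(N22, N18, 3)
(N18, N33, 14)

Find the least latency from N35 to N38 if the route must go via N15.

90 ms

Best N35 to N15: N35–N16–N37–N32–N33–N15 costing 84
Best N15 to N38: N15–N38 costing 6
Total via N15: 84 + 6 = 90 ms.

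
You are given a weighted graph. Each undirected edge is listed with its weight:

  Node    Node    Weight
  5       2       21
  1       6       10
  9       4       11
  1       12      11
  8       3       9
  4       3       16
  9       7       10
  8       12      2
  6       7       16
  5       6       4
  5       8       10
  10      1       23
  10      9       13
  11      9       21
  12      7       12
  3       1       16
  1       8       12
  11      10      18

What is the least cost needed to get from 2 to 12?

33

Settle nodes by increasing distance from 2:
2: 0
5: 21  (via 2)
6: 25  (via 5)
8: 31  (via 5)
12: 33  (via 8)
Shortest route: 2–5–8–12 = 33.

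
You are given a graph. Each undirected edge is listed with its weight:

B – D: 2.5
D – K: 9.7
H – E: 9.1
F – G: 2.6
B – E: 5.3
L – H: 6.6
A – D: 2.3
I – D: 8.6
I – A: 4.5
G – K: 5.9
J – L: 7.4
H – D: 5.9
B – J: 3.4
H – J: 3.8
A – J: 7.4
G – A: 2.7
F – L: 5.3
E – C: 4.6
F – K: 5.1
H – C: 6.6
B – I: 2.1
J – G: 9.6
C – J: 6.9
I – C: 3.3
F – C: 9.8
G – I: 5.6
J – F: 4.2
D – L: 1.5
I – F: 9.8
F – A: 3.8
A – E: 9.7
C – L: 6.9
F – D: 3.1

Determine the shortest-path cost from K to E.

16

Candidate routes:
K–G–A–E: 5.9+2.7+9.7 = 18.3
K–F–J–B–E: 5.1+4.2+3.4+5.3 = 18
K–F–D–B–E: 5.1+3.1+2.5+5.3 = 16
K–D–B–E: 9.7+2.5+5.3 = 17.5
Cheapest is K–F–D–B–E at 16.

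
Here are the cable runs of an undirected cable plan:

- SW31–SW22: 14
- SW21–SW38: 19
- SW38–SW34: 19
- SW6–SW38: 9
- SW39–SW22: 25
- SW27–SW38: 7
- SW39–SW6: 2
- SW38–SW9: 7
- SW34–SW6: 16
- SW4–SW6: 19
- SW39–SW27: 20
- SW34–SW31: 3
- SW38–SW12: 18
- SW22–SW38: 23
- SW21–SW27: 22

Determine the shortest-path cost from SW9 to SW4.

Running Dijkstra from SW9:
SW9: 0
SW38: 7  (via SW9)
SW27: 14  (via SW38)
SW6: 16  (via SW38)
SW39: 18  (via SW6)
SW12: 25  (via SW38)
SW21: 26  (via SW38)
SW34: 26  (via SW38)
SW31: 29  (via SW34)
SW22: 30  (via SW38)
SW4: 35  (via SW6)
Shortest route: SW9 → SW38 → SW6 → SW4 = 35.

35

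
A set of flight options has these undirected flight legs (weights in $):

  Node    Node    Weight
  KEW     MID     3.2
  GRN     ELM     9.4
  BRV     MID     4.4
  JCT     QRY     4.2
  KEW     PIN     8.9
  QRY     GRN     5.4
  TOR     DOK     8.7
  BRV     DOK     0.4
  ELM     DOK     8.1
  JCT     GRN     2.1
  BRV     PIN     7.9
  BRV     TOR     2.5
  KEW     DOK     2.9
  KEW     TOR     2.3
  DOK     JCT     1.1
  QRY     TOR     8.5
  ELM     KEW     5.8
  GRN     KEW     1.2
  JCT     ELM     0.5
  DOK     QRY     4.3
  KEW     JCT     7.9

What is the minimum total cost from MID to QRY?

Enumerating some paths:
MID - BRV - DOK - JCT - QRY: 4.4+0.4+1.1+4.2 = 10.1
MID - BRV - DOK - QRY: 4.4+0.4+4.3 = 9.1
MID - KEW - GRN - QRY: 3.2+1.2+5.4 = 9.8
The minimum is $9.1 via MID - BRV - DOK - QRY.

$9.1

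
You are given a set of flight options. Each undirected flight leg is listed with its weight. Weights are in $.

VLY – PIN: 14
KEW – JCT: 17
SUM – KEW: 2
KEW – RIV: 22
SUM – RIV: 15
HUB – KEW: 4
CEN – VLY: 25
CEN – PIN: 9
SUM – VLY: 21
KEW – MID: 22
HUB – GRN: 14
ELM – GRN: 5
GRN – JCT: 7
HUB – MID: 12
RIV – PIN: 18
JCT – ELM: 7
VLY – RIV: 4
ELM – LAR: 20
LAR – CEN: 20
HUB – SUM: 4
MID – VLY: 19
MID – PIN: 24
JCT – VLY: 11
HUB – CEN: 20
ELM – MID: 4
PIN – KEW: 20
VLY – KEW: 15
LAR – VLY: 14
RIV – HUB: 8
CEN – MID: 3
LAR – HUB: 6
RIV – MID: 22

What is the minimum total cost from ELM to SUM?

$20

Enumerating some paths:
ELM → MID → HUB → SUM: 4+12+4 = 20
ELM → GRN → HUB → KEW → SUM: 5+14+4+2 = 25
ELM → MID → HUB → KEW → SUM: 4+12+4+2 = 22
ELM → GRN → HUB → SUM: 5+14+4 = 23
Cheapest is ELM → MID → HUB → SUM at $20.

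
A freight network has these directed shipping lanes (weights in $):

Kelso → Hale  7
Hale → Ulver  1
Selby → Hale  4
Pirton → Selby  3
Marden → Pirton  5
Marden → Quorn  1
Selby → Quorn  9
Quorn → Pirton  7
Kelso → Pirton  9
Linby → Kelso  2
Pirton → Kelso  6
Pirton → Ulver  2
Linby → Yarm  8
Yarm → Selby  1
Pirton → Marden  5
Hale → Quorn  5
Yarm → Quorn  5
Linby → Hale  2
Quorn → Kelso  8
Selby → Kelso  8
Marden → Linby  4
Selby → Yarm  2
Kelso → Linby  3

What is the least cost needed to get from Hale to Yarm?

$17

Enumerating some paths:
Hale → Quorn → Pirton → Selby → Yarm: 5+7+3+2 = 17
Hale → Quorn → Kelso → Pirton → Selby → Yarm: 5+8+9+3+2 = 27
Hale → Quorn → Kelso → Linby → Yarm: 5+8+3+8 = 24
The minimum is $17 via Hale → Quorn → Pirton → Selby → Yarm.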